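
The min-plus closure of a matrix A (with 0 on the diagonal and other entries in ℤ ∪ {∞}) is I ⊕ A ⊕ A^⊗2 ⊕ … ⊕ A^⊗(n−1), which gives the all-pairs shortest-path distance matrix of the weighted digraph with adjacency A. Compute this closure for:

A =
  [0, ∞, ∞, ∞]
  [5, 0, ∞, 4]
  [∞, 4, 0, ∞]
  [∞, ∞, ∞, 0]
Closure =
  [0, ∞, ∞, ∞]
  [5, 0, ∞, 4]
  [9, 4, 0, 8]
  [∞, ∞, ∞, 0]

This is the Floyd-Warshall all-pairs shortest-path computation. For each intermediate vertex k = 0, 1, …, 3, update dist[i][j] ← min(dist[i][j], dist[i][k] + dist[k][j]). The final matrix gives, for each (i, j), the minimum total weight of any directed path from i to j (possibly empty when i = j).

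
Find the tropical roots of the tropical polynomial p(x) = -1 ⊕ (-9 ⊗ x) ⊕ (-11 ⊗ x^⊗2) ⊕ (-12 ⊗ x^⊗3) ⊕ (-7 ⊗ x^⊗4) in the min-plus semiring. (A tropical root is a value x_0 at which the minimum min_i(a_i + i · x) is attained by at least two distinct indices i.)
Roots: {-5, 1, 2, 8}

Each tropical root is a break point of the lower envelope of the lines y = a_i + i · x (there are 5 lines, with slopes 0, 1, ..., 4). Only the lines that attain the minimum somewhere contribute to roots; other lines are dominated. Here the surviving (envelope) indices are i = 4, i = 3, i = 2, i = 1, i = 0.
Intersections between consecutive envelope lines give the roots: for adjacent envelope indices i < j the intersection is x = (a_i − a_j) / (j − i). Reading off the sorted break points: {-5, 1, 2, 8}.
Verification: at each break x_0, at least two indices attain the minimum of min_i(a_i + i · x_0).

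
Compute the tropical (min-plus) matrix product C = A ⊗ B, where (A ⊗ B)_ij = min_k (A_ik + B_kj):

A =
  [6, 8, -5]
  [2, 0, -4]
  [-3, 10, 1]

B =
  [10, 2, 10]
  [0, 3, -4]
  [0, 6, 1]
A ⊗ B =
  [-5, 1, -4]
  [-4, 2, -4]
  [1, -1, 2]

Apply the min-plus product entry-by-entry:
  C[0][0] = min over k of (A[0][0] + B[0][0] = 6 + 10 = 16, A[0][1] + B[1][0] = 8 + 0 = 8, A[0][2] + B[2][0] = -5 + 0 = -5) = -5 (attained at k = 2)
  C[0][1] = min over k of (A[0][0] + B[0][1] = 6 + 2 = 8, A[0][1] + B[1][1] = 8 + 3 = 11, A[0][2] + B[2][1] = -5 + 6 = 1) = 1 (attained at k = 2)
  C[0][2] = min over k of (A[0][0] + B[0][2] = 6 + 10 = 16, A[0][1] + B[1][2] = 8 + -4 = 4, A[0][2] + B[2][2] = -5 + 1 = -4) = -4 (attained at k = 2)
  C[1][0] = min over k of (A[1][0] + B[0][0] = 2 + 10 = 12, A[1][1] + B[1][0] = 0 + 0 = 0, A[1][2] + B[2][0] = -4 + 0 = -4) = -4 (attained at k = 2)
  C[1][1] = min over k of (A[1][0] + B[0][1] = 2 + 2 = 4, A[1][1] + B[1][1] = 0 + 3 = 3, A[1][2] + B[2][1] = -4 + 6 = 2) = 2 (attained at k = 2)
  C[1][2] = min over k of (A[1][0] + B[0][2] = 2 + 10 = 12, A[1][1] + B[1][2] = 0 + -4 = -4, A[1][2] + B[2][2] = -4 + 1 = -3) = -4 (attained at k = 1)
  C[2][0] = min over k of (A[2][0] + B[0][0] = -3 + 10 = 7, A[2][1] + B[1][0] = 10 + 0 = 10, A[2][2] + B[2][0] = 1 + 0 = 1) = 1 (attained at k = 2)
  C[2][1] = min over k of (A[2][0] + B[0][1] = -3 + 2 = -1, A[2][1] + B[1][1] = 10 + 3 = 13, A[2][2] + B[2][1] = 1 + 6 = 7) = -1 (attained at k = 0)
  C[2][2] = min over k of (A[2][0] + B[0][2] = -3 + 10 = 7, A[2][1] + B[1][2] = 10 + -4 = 6, A[2][2] + B[2][2] = 1 + 1 = 2) = 2 (attained at k = 2)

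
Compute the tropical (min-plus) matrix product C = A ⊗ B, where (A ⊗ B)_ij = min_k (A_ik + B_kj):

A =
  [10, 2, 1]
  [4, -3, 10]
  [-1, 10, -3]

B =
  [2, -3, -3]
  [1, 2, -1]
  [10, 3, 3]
A ⊗ B =
  [3, 4, 1]
  [-2, -1, -4]
  [1, -4, -4]

Apply the min-plus product entry-by-entry:
  C[0][0] = min over k of (A[0][0] + B[0][0] = 10 + 2 = 12, A[0][1] + B[1][0] = 2 + 1 = 3, A[0][2] + B[2][0] = 1 + 10 = 11) = 3 (attained at k = 1)
  C[0][1] = min over k of (A[0][0] + B[0][1] = 10 + -3 = 7, A[0][1] + B[1][1] = 2 + 2 = 4, A[0][2] + B[2][1] = 1 + 3 = 4) = 4 (attained at k = 1)
  C[0][2] = min over k of (A[0][0] + B[0][2] = 10 + -3 = 7, A[0][1] + B[1][2] = 2 + -1 = 1, A[0][2] + B[2][2] = 1 + 3 = 4) = 1 (attained at k = 1)
  C[1][0] = min over k of (A[1][0] + B[0][0] = 4 + 2 = 6, A[1][1] + B[1][0] = -3 + 1 = -2, A[1][2] + B[2][0] = 10 + 10 = 20) = -2 (attained at k = 1)
  C[1][1] = min over k of (A[1][0] + B[0][1] = 4 + -3 = 1, A[1][1] + B[1][1] = -3 + 2 = -1, A[1][2] + B[2][1] = 10 + 3 = 13) = -1 (attained at k = 1)
  C[1][2] = min over k of (A[1][0] + B[0][2] = 4 + -3 = 1, A[1][1] + B[1][2] = -3 + -1 = -4, A[1][2] + B[2][2] = 10 + 3 = 13) = -4 (attained at k = 1)
  C[2][0] = min over k of (A[2][0] + B[0][0] = -1 + 2 = 1, A[2][1] + B[1][0] = 10 + 1 = 11, A[2][2] + B[2][0] = -3 + 10 = 7) = 1 (attained at k = 0)
  C[2][1] = min over k of (A[2][0] + B[0][1] = -1 + -3 = -4, A[2][1] + B[1][1] = 10 + 2 = 12, A[2][2] + B[2][1] = -3 + 3 = 0) = -4 (attained at k = 0)
  C[2][2] = min over k of (A[2][0] + B[0][2] = -1 + -3 = -4, A[2][1] + B[1][2] = 10 + -1 = 9, A[2][2] + B[2][2] = -3 + 3 = 0) = -4 (attained at k = 0)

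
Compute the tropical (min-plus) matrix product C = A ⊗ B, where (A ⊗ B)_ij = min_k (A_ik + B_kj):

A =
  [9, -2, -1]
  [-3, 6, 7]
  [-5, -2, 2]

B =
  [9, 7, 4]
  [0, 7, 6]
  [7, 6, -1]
A ⊗ B =
  [-2, 5, -2]
  [6, 4, 1]
  [-2, 2, -1]

Apply the min-plus product entry-by-entry:
  C[0][0] = min over k of (A[0][0] + B[0][0] = 9 + 9 = 18, A[0][1] + B[1][0] = -2 + 0 = -2, A[0][2] + B[2][0] = -1 + 7 = 6) = -2 (attained at k = 1)
  C[0][1] = min over k of (A[0][0] + B[0][1] = 9 + 7 = 16, A[0][1] + B[1][1] = -2 + 7 = 5, A[0][2] + B[2][1] = -1 + 6 = 5) = 5 (attained at k = 1)
  C[0][2] = min over k of (A[0][0] + B[0][2] = 9 + 4 = 13, A[0][1] + B[1][2] = -2 + 6 = 4, A[0][2] + B[2][2] = -1 + -1 = -2) = -2 (attained at k = 2)
  C[1][0] = min over k of (A[1][0] + B[0][0] = -3 + 9 = 6, A[1][1] + B[1][0] = 6 + 0 = 6, A[1][2] + B[2][0] = 7 + 7 = 14) = 6 (attained at k = 0)
  C[1][1] = min over k of (A[1][0] + B[0][1] = -3 + 7 = 4, A[1][1] + B[1][1] = 6 + 7 = 13, A[1][2] + B[2][1] = 7 + 6 = 13) = 4 (attained at k = 0)
  C[1][2] = min over k of (A[1][0] + B[0][2] = -3 + 4 = 1, A[1][1] + B[1][2] = 6 + 6 = 12, A[1][2] + B[2][2] = 7 + -1 = 6) = 1 (attained at k = 0)
  C[2][0] = min over k of (A[2][0] + B[0][0] = -5 + 9 = 4, A[2][1] + B[1][0] = -2 + 0 = -2, A[2][2] + B[2][0] = 2 + 7 = 9) = -2 (attained at k = 1)
  C[2][1] = min over k of (A[2][0] + B[0][1] = -5 + 7 = 2, A[2][1] + B[1][1] = -2 + 7 = 5, A[2][2] + B[2][1] = 2 + 6 = 8) = 2 (attained at k = 0)
  C[2][2] = min over k of (A[2][0] + B[0][2] = -5 + 4 = -1, A[2][1] + B[1][2] = -2 + 6 = 4, A[2][2] + B[2][2] = 2 + -1 = 1) = -1 (attained at k = 0)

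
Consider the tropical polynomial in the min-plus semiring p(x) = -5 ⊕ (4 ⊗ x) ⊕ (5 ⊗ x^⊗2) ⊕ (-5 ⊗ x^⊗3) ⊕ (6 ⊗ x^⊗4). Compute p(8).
p(8) = -5

A tropical monomial a ⊗ x^⊗i evaluates to a + i · x. Evaluating each term at x = 8:
  Term 0 contributes -5 + 0 · 8 = -5
  Term 1 contributes 4 + 1 · 8 = 12
  Term 2 contributes 5 + 2 · 8 = 21
  Term 3 contributes -5 + 3 · 8 = 19
  Term 4 contributes 6 + 4 · 8 = 38
p(8) = ⊕ of these = min[-5, 12, 21, 19, 38] = -5.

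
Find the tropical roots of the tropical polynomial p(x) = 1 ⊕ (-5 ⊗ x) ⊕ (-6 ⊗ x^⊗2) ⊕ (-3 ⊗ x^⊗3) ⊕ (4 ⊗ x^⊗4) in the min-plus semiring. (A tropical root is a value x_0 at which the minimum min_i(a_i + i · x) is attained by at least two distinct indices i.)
Roots: {-7, -3, 1, 6}

Each tropical root is a break point of the lower envelope of the lines y = a_i + i · x (there are 5 lines, with slopes 0, 1, ..., 4). Only the lines that attain the minimum somewhere contribute to roots; other lines are dominated. Here the surviving (envelope) indices are i = 4, i = 3, i = 2, i = 1, i = 0.
Intersections between consecutive envelope lines give the roots: for adjacent envelope indices i < j the intersection is x = (a_i − a_j) / (j − i). Reading off the sorted break points: {-7, -3, 1, 6}.
Verification: at each break x_0, at least two indices attain the minimum of min_i(a_i + i · x_0).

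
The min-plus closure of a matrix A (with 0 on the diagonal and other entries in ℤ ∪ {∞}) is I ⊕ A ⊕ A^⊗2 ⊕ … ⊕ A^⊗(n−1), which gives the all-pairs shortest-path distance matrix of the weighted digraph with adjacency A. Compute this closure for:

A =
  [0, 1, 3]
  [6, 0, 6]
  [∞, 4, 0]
Closure =
  [0, 1, 3]
  [6, 0, 6]
  [10, 4, 0]

This is the Floyd-Warshall all-pairs shortest-path computation. For each intermediate vertex k = 0, 1, …, 2, update dist[i][j] ← min(dist[i][j], dist[i][k] + dist[k][j]). The final matrix gives, for each (i, j), the minimum total weight of any directed path from i to j (possibly empty when i = j).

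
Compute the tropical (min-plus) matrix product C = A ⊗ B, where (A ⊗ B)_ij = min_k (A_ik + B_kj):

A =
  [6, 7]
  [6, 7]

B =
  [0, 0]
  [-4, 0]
A ⊗ B =
  [3, 6]
  [3, 6]

Apply the min-plus product entry-by-entry:
  C[0][0] = min over k of (A[0][0] + B[0][0] = 6 + 0 = 6, A[0][1] + B[1][0] = 7 + -4 = 3) = 3 (attained at k = 1)
  C[0][1] = min over k of (A[0][0] + B[0][1] = 6 + 0 = 6, A[0][1] + B[1][1] = 7 + 0 = 7) = 6 (attained at k = 0)
  C[1][0] = min over k of (A[1][0] + B[0][0] = 6 + 0 = 6, A[1][1] + B[1][0] = 7 + -4 = 3) = 3 (attained at k = 1)
  C[1][1] = min over k of (A[1][0] + B[0][1] = 6 + 0 = 6, A[1][1] + B[1][1] = 7 + 0 = 7) = 6 (attained at k = 0)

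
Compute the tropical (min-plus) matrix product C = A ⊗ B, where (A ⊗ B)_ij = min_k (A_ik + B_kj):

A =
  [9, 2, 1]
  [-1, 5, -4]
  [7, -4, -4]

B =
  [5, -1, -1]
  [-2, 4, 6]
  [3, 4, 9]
A ⊗ B =
  [0, 5, 8]
  [-1, -2, -2]
  [-6, 0, 2]

Apply the min-plus product entry-by-entry:
  C[0][0] = min over k of (A[0][0] + B[0][0] = 9 + 5 = 14, A[0][1] + B[1][0] = 2 + -2 = 0, A[0][2] + B[2][0] = 1 + 3 = 4) = 0 (attained at k = 1)
  C[0][1] = min over k of (A[0][0] + B[0][1] = 9 + -1 = 8, A[0][1] + B[1][1] = 2 + 4 = 6, A[0][2] + B[2][1] = 1 + 4 = 5) = 5 (attained at k = 2)
  C[0][2] = min over k of (A[0][0] + B[0][2] = 9 + -1 = 8, A[0][1] + B[1][2] = 2 + 6 = 8, A[0][2] + B[2][2] = 1 + 9 = 10) = 8 (attained at k = 0)
  C[1][0] = min over k of (A[1][0] + B[0][0] = -1 + 5 = 4, A[1][1] + B[1][0] = 5 + -2 = 3, A[1][2] + B[2][0] = -4 + 3 = -1) = -1 (attained at k = 2)
  C[1][1] = min over k of (A[1][0] + B[0][1] = -1 + -1 = -2, A[1][1] + B[1][1] = 5 + 4 = 9, A[1][2] + B[2][1] = -4 + 4 = 0) = -2 (attained at k = 0)
  C[1][2] = min over k of (A[1][0] + B[0][2] = -1 + -1 = -2, A[1][1] + B[1][2] = 5 + 6 = 11, A[1][2] + B[2][2] = -4 + 9 = 5) = -2 (attained at k = 0)
  C[2][0] = min over k of (A[2][0] + B[0][0] = 7 + 5 = 12, A[2][1] + B[1][0] = -4 + -2 = -6, A[2][2] + B[2][0] = -4 + 3 = -1) = -6 (attained at k = 1)
  C[2][1] = min over k of (A[2][0] + B[0][1] = 7 + -1 = 6, A[2][1] + B[1][1] = -4 + 4 = 0, A[2][2] + B[2][1] = -4 + 4 = 0) = 0 (attained at k = 1)
  C[2][2] = min over k of (A[2][0] + B[0][2] = 7 + -1 = 6, A[2][1] + B[1][2] = -4 + 6 = 2, A[2][2] + B[2][2] = -4 + 9 = 5) = 2 (attained at k = 1)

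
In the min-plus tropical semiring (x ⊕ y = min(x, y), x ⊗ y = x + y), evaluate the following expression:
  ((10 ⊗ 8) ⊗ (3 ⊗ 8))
((10 ⊗ 8) ⊗ (3 ⊗ 8)) = 29

Expand innermost to outermost. Recall ⊕ takes the minimum of its arguments and ⊗ takes their sum. Working out the expression ((10 ⊗ 8) ⊗ (3 ⊗ 8)) gives 29.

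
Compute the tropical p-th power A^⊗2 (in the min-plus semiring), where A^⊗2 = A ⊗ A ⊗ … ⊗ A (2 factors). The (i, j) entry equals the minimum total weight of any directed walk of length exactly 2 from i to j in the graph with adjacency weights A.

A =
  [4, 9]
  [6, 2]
A^⊗2 =
  [8, 11]
  [8, 4]

Each entry (A^⊗2)_ij equals the minimum over all length-2 walks i = v_0 → v_1 → … → v_2 = j of Σ_t A[v_t][v_{t+1}]. For example, for (i, j) = (0, 1) we minimise over 2 possible intermediate vertex sequences; the minimum is 11, attained along the walk 0 → 1 → 1.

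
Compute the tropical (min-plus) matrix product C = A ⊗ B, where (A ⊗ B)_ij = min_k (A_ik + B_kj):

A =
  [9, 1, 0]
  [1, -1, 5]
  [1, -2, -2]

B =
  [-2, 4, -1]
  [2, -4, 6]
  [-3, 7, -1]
A ⊗ B =
  [-3, -3, -1]
  [-1, -5, 0]
  [-5, -6, -3]

Apply the min-plus product entry-by-entry:
  C[0][0] = min over k of (A[0][0] + B[0][0] = 9 + -2 = 7, A[0][1] + B[1][0] = 1 + 2 = 3, A[0][2] + B[2][0] = 0 + -3 = -3) = -3 (attained at k = 2)
  C[0][1] = min over k of (A[0][0] + B[0][1] = 9 + 4 = 13, A[0][1] + B[1][1] = 1 + -4 = -3, A[0][2] + B[2][1] = 0 + 7 = 7) = -3 (attained at k = 1)
  C[0][2] = min over k of (A[0][0] + B[0][2] = 9 + -1 = 8, A[0][1] + B[1][2] = 1 + 6 = 7, A[0][2] + B[2][2] = 0 + -1 = -1) = -1 (attained at k = 2)
  C[1][0] = min over k of (A[1][0] + B[0][0] = 1 + -2 = -1, A[1][1] + B[1][0] = -1 + 2 = 1, A[1][2] + B[2][0] = 5 + -3 = 2) = -1 (attained at k = 0)
  C[1][1] = min over k of (A[1][0] + B[0][1] = 1 + 4 = 5, A[1][1] + B[1][1] = -1 + -4 = -5, A[1][2] + B[2][1] = 5 + 7 = 12) = -5 (attained at k = 1)
  C[1][2] = min over k of (A[1][0] + B[0][2] = 1 + -1 = 0, A[1][1] + B[1][2] = -1 + 6 = 5, A[1][2] + B[2][2] = 5 + -1 = 4) = 0 (attained at k = 0)
  C[2][0] = min over k of (A[2][0] + B[0][0] = 1 + -2 = -1, A[2][1] + B[1][0] = -2 + 2 = 0, A[2][2] + B[2][0] = -2 + -3 = -5) = -5 (attained at k = 2)
  C[2][1] = min over k of (A[2][0] + B[0][1] = 1 + 4 = 5, A[2][1] + B[1][1] = -2 + -4 = -6, A[2][2] + B[2][1] = -2 + 7 = 5) = -6 (attained at k = 1)
  C[2][2] = min over k of (A[2][0] + B[0][2] = 1 + -1 = 0, A[2][1] + B[1][2] = -2 + 6 = 4, A[2][2] + B[2][2] = -2 + -1 = -3) = -3 (attained at k = 2)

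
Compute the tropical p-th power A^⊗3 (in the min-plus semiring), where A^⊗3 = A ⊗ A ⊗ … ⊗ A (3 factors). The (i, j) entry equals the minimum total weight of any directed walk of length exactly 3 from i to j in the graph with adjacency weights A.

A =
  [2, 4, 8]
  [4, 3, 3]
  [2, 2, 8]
A^⊗3 =
  [6, 8, 9]
  [7, 8, 8]
  [6, 7, 8]

Each entry (A^⊗3)_ij equals the minimum over all length-3 walks i = v_0 → v_1 → … → v_3 = j of Σ_t A[v_t][v_{t+1}]. For example, for (i, j) = (0, 2) we minimise over 9 possible intermediate vertex sequences; the minimum is 9, attained along the walk 0 → 0 → 1 → 2.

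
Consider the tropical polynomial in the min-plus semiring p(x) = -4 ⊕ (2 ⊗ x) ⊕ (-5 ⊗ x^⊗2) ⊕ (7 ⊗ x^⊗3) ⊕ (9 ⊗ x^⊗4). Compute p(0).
p(0) = -5

A tropical monomial a ⊗ x^⊗i evaluates to a + i · x. Evaluating each term at x = 0:
  Term 0 contributes -4 + 0 · 0 = -4
  Term 1 contributes 2 + 1 · 0 = 2
  Term 2 contributes -5 + 2 · 0 = -5
  Term 3 contributes 7 + 3 · 0 = 7
  Term 4 contributes 9 + 4 · 0 = 9
p(0) = ⊕ of these = min[-4, 2, -5, 7, 9] = -5.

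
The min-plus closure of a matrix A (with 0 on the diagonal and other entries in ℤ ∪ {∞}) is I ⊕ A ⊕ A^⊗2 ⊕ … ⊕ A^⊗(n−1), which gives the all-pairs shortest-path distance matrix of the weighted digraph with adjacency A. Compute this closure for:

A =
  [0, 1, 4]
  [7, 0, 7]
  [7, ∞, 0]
Closure =
  [0, 1, 4]
  [7, 0, 7]
  [7, 8, 0]

This is the Floyd-Warshall all-pairs shortest-path computation. For each intermediate vertex k = 0, 1, …, 2, update dist[i][j] ← min(dist[i][j], dist[i][k] + dist[k][j]). The final matrix gives, for each (i, j), the minimum total weight of any directed path from i to j (possibly empty when i = j).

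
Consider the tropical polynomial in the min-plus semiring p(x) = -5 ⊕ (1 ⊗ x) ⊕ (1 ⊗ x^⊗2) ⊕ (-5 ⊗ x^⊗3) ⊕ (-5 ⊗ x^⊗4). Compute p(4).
p(4) = -5

A tropical monomial a ⊗ x^⊗i evaluates to a + i · x. Evaluating each term at x = 4:
  Term 0 contributes -5 + 0 · 4 = -5
  Term 1 contributes 1 + 1 · 4 = 5
  Term 2 contributes 1 + 2 · 4 = 9
  Term 3 contributes -5 + 3 · 4 = 7
  Term 4 contributes -5 + 4 · 4 = 11
p(4) = ⊕ of these = min[-5, 5, 9, 7, 11] = -5.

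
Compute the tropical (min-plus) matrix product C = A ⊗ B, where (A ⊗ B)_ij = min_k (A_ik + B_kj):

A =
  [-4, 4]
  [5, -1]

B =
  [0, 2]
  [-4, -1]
A ⊗ B =
  [-4, -2]
  [-5, -2]

Apply the min-plus product entry-by-entry:
  C[0][0] = min over k of (A[0][0] + B[0][0] = -4 + 0 = -4, A[0][1] + B[1][0] = 4 + -4 = 0) = -4 (attained at k = 0)
  C[0][1] = min over k of (A[0][0] + B[0][1] = -4 + 2 = -2, A[0][1] + B[1][1] = 4 + -1 = 3) = -2 (attained at k = 0)
  C[1][0] = min over k of (A[1][0] + B[0][0] = 5 + 0 = 5, A[1][1] + B[1][0] = -1 + -4 = -5) = -5 (attained at k = 1)
  C[1][1] = min over k of (A[1][0] + B[0][1] = 5 + 2 = 7, A[1][1] + B[1][1] = -1 + -1 = -2) = -2 (attained at k = 1)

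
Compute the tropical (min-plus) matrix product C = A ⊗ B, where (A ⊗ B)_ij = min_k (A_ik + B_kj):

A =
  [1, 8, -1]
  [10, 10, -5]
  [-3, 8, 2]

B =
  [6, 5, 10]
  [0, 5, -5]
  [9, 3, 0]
A ⊗ B =
  [7, 2, -1]
  [4, -2, -5]
  [3, 2, 2]

Apply the min-plus product entry-by-entry:
  C[0][0] = min over k of (A[0][0] + B[0][0] = 1 + 6 = 7, A[0][1] + B[1][0] = 8 + 0 = 8, A[0][2] + B[2][0] = -1 + 9 = 8) = 7 (attained at k = 0)
  C[0][1] = min over k of (A[0][0] + B[0][1] = 1 + 5 = 6, A[0][1] + B[1][1] = 8 + 5 = 13, A[0][2] + B[2][1] = -1 + 3 = 2) = 2 (attained at k = 2)
  C[0][2] = min over k of (A[0][0] + B[0][2] = 1 + 10 = 11, A[0][1] + B[1][2] = 8 + -5 = 3, A[0][2] + B[2][2] = -1 + 0 = -1) = -1 (attained at k = 2)
  C[1][0] = min over k of (A[1][0] + B[0][0] = 10 + 6 = 16, A[1][1] + B[1][0] = 10 + 0 = 10, A[1][2] + B[2][0] = -5 + 9 = 4) = 4 (attained at k = 2)
  C[1][1] = min over k of (A[1][0] + B[0][1] = 10 + 5 = 15, A[1][1] + B[1][1] = 10 + 5 = 15, A[1][2] + B[2][1] = -5 + 3 = -2) = -2 (attained at k = 2)
  C[1][2] = min over k of (A[1][0] + B[0][2] = 10 + 10 = 20, A[1][1] + B[1][2] = 10 + -5 = 5, A[1][2] + B[2][2] = -5 + 0 = -5) = -5 (attained at k = 2)
  C[2][0] = min over k of (A[2][0] + B[0][0] = -3 + 6 = 3, A[2][1] + B[1][0] = 8 + 0 = 8, A[2][2] + B[2][0] = 2 + 9 = 11) = 3 (attained at k = 0)
  C[2][1] = min over k of (A[2][0] + B[0][1] = -3 + 5 = 2, A[2][1] + B[1][1] = 8 + 5 = 13, A[2][2] + B[2][1] = 2 + 3 = 5) = 2 (attained at k = 0)
  C[2][2] = min over k of (A[2][0] + B[0][2] = -3 + 10 = 7, A[2][1] + B[1][2] = 8 + -5 = 3, A[2][2] + B[2][2] = 2 + 0 = 2) = 2 (attained at k = 2)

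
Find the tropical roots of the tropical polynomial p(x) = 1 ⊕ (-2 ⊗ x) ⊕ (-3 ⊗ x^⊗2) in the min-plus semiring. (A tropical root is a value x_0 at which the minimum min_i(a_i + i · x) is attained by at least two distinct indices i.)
Roots: {1, 3}

Each tropical root is a break point of the lower envelope of the lines y = a_i + i · x (there are 3 lines, with slopes 0, 1, ..., 2). Only the lines that attain the minimum somewhere contribute to roots; other lines are dominated. Here the surviving (envelope) indices are i = 2, i = 1, i = 0.
Intersections between consecutive envelope lines give the roots: for adjacent envelope indices i < j the intersection is x = (a_i − a_j) / (j − i). Reading off the sorted break points: {1, 3}.
Verification: at each break x_0, at least two indices attain the minimum of min_i(a_i + i · x_0).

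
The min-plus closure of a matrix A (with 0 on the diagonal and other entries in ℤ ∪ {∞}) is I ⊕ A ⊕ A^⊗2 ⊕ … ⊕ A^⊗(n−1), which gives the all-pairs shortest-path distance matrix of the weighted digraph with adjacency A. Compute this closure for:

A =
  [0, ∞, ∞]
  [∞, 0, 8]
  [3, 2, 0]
Closure =
  [0, ∞, ∞]
  [11, 0, 8]
  [3, 2, 0]

This is the Floyd-Warshall all-pairs shortest-path computation. For each intermediate vertex k = 0, 1, …, 2, update dist[i][j] ← min(dist[i][j], dist[i][k] + dist[k][j]). The final matrix gives, for each (i, j), the minimum total weight of any directed path from i to j (possibly empty when i = j).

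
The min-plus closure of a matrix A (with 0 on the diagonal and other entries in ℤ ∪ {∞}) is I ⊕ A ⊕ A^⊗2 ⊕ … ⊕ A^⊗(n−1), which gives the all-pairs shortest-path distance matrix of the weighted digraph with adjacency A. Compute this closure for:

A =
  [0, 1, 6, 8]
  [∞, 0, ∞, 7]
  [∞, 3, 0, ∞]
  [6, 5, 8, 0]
Closure =
  [0, 1, 6, 8]
  [13, 0, 15, 7]
  [16, 3, 0, 10]
  [6, 5, 8, 0]

This is the Floyd-Warshall all-pairs shortest-path computation. For each intermediate vertex k = 0, 1, …, 3, update dist[i][j] ← min(dist[i][j], dist[i][k] + dist[k][j]). The final matrix gives, for each (i, j), the minimum total weight of any directed path from i to j (possibly empty when i = j).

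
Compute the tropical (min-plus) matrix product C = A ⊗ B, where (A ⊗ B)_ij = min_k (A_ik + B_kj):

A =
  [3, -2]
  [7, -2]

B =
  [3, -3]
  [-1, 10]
A ⊗ B =
  [-3, 0]
  [-3, 4]

Apply the min-plus product entry-by-entry:
  C[0][0] = min over k of (A[0][0] + B[0][0] = 3 + 3 = 6, A[0][1] + B[1][0] = -2 + -1 = -3) = -3 (attained at k = 1)
  C[0][1] = min over k of (A[0][0] + B[0][1] = 3 + -3 = 0, A[0][1] + B[1][1] = -2 + 10 = 8) = 0 (attained at k = 0)
  C[1][0] = min over k of (A[1][0] + B[0][0] = 7 + 3 = 10, A[1][1] + B[1][0] = -2 + -1 = -3) = -3 (attained at k = 1)
  C[1][1] = min over k of (A[1][0] + B[0][1] = 7 + -3 = 4, A[1][1] + B[1][1] = -2 + 10 = 8) = 4 (attained at k = 0)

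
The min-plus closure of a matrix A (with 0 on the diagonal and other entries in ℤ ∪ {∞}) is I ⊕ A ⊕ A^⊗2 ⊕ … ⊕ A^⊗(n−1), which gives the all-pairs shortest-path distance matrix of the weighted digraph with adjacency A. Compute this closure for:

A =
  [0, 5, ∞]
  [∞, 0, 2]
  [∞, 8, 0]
Closure =
  [0, 5, 7]
  [∞, 0, 2]
  [∞, 8, 0]

This is the Floyd-Warshall all-pairs shortest-path computation. For each intermediate vertex k = 0, 1, …, 2, update dist[i][j] ← min(dist[i][j], dist[i][k] + dist[k][j]). The final matrix gives, for each (i, j), the minimum total weight of any directed path from i to j (possibly empty when i = j).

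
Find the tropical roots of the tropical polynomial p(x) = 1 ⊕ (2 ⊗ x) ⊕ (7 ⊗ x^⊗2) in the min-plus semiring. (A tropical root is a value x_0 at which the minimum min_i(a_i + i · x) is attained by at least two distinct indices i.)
Roots: {-5, -1}

Each tropical root is a break point of the lower envelope of the lines y = a_i + i · x (there are 3 lines, with slopes 0, 1, ..., 2). Only the lines that attain the minimum somewhere contribute to roots; other lines are dominated. Here the surviving (envelope) indices are i = 2, i = 1, i = 0.
Intersections between consecutive envelope lines give the roots: for adjacent envelope indices i < j the intersection is x = (a_i − a_j) / (j − i). Reading off the sorted break points: {-5, -1}.
Verification: at each break x_0, at least two indices attain the minimum of min_i(a_i + i · x_0).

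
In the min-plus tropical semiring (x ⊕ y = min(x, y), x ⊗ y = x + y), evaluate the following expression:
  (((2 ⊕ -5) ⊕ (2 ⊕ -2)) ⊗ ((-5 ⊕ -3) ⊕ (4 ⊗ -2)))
(((2 ⊕ -5) ⊕ (2 ⊕ -2)) ⊗ ((-5 ⊕ -3) ⊕ (4 ⊗ -2))) = -10

Expand innermost to outermost. Recall ⊕ takes the minimum of its arguments and ⊗ takes their sum. Working out the expression (((2 ⊕ -5) ⊕ (2 ⊕ -2)) ⊗ ((-5 ⊕ -3) ⊕ (4 ⊗ -2))) gives -10.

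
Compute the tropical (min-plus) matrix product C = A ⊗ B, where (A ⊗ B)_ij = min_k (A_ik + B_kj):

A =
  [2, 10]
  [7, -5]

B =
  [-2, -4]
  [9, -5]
A ⊗ B =
  [0, -2]
  [4, -10]

Apply the min-plus product entry-by-entry:
  C[0][0] = min over k of (A[0][0] + B[0][0] = 2 + -2 = 0, A[0][1] + B[1][0] = 10 + 9 = 19) = 0 (attained at k = 0)
  C[0][1] = min over k of (A[0][0] + B[0][1] = 2 + -4 = -2, A[0][1] + B[1][1] = 10 + -5 = 5) = -2 (attained at k = 0)
  C[1][0] = min over k of (A[1][0] + B[0][0] = 7 + -2 = 5, A[1][1] + B[1][0] = -5 + 9 = 4) = 4 (attained at k = 1)
  C[1][1] = min over k of (A[1][0] + B[0][1] = 7 + -4 = 3, A[1][1] + B[1][1] = -5 + -5 = -10) = -10 (attained at k = 1)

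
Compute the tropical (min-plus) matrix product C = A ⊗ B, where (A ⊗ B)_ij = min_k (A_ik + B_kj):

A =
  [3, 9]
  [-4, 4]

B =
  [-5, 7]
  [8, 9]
A ⊗ B =
  [-2, 10]
  [-9, 3]

Apply the min-plus product entry-by-entry:
  C[0][0] = min over k of (A[0][0] + B[0][0] = 3 + -5 = -2, A[0][1] + B[1][0] = 9 + 8 = 17) = -2 (attained at k = 0)
  C[0][1] = min over k of (A[0][0] + B[0][1] = 3 + 7 = 10, A[0][1] + B[1][1] = 9 + 9 = 18) = 10 (attained at k = 0)
  C[1][0] = min over k of (A[1][0] + B[0][0] = -4 + -5 = -9, A[1][1] + B[1][0] = 4 + 8 = 12) = -9 (attained at k = 0)
  C[1][1] = min over k of (A[1][0] + B[0][1] = -4 + 7 = 3, A[1][1] + B[1][1] = 4 + 9 = 13) = 3 (attained at k = 0)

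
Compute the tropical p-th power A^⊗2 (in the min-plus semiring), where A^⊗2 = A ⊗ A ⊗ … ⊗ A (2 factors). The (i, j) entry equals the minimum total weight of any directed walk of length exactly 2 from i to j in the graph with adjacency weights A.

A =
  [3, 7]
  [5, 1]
A^⊗2 =
  [6, 8]
  [6, 2]

Each entry (A^⊗2)_ij equals the minimum over all length-2 walks i = v_0 → v_1 → … → v_2 = j of Σ_t A[v_t][v_{t+1}]. For example, for (i, j) = (0, 1) we minimise over 2 possible intermediate vertex sequences; the minimum is 8, attained along the walk 0 → 1 → 1.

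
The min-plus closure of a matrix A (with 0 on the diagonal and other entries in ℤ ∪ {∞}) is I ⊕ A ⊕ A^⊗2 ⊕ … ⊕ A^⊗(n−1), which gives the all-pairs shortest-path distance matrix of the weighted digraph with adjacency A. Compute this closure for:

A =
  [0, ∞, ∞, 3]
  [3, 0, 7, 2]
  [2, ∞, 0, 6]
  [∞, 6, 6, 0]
Closure =
  [0, 9, 9, 3]
  [3, 0, 7, 2]
  [2, 11, 0, 5]
  [8, 6, 6, 0]

This is the Floyd-Warshall all-pairs shortest-path computation. For each intermediate vertex k = 0, 1, …, 3, update dist[i][j] ← min(dist[i][j], dist[i][k] + dist[k][j]). The final matrix gives, for each (i, j), the minimum total weight of any directed path from i to j (possibly empty when i = j).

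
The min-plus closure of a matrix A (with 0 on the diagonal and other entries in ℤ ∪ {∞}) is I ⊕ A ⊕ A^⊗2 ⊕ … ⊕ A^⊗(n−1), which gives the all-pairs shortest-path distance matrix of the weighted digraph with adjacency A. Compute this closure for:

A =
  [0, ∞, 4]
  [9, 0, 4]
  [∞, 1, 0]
Closure =
  [0, 5, 4]
  [9, 0, 4]
  [10, 1, 0]

This is the Floyd-Warshall all-pairs shortest-path computation. For each intermediate vertex k = 0, 1, …, 2, update dist[i][j] ← min(dist[i][j], dist[i][k] + dist[k][j]). The final matrix gives, for each (i, j), the minimum total weight of any directed path from i to j (possibly empty when i = j).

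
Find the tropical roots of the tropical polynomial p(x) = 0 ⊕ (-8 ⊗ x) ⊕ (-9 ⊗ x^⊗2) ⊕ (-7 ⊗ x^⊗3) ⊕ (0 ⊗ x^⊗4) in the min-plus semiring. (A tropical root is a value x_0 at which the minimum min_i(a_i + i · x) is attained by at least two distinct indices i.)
Roots: {-7, -2, 1, 8}

Each tropical root is a break point of the lower envelope of the lines y = a_i + i · x (there are 5 lines, with slopes 0, 1, ..., 4). Only the lines that attain the minimum somewhere contribute to roots; other lines are dominated. Here the surviving (envelope) indices are i = 4, i = 3, i = 2, i = 1, i = 0.
Intersections between consecutive envelope lines give the roots: for adjacent envelope indices i < j the intersection is x = (a_i − a_j) / (j − i). Reading off the sorted break points: {-7, -2, 1, 8}.
Verification: at each break x_0, at least two indices attain the minimum of min_i(a_i + i · x_0).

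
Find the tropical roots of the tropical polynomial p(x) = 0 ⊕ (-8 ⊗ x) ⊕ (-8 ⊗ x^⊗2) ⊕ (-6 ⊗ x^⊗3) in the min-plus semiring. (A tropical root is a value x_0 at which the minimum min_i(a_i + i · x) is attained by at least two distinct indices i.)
Roots: {-2, 0, 8}

Each tropical root is a break point of the lower envelope of the lines y = a_i + i · x (there are 4 lines, with slopes 0, 1, ..., 3). Only the lines that attain the minimum somewhere contribute to roots; other lines are dominated. Here the surviving (envelope) indices are i = 3, i = 2, i = 1, i = 0.
Intersections between consecutive envelope lines give the roots: for adjacent envelope indices i < j the intersection is x = (a_i − a_j) / (j − i). Reading off the sorted break points: {-2, 0, 8}.
Verification: at each break x_0, at least two indices attain the minimum of min_i(a_i + i · x_0).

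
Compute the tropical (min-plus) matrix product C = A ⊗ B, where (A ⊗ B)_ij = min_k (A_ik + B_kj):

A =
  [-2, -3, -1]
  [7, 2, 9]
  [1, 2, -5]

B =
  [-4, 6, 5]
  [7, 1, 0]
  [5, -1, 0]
A ⊗ B =
  [-6, -2, -3]
  [3, 3, 2]
  [-3, -6, -5]

Apply the min-plus product entry-by-entry:
  C[0][0] = min over k of (A[0][0] + B[0][0] = -2 + -4 = -6, A[0][1] + B[1][0] = -3 + 7 = 4, A[0][2] + B[2][0] = -1 + 5 = 4) = -6 (attained at k = 0)
  C[0][1] = min over k of (A[0][0] + B[0][1] = -2 + 6 = 4, A[0][1] + B[1][1] = -3 + 1 = -2, A[0][2] + B[2][1] = -1 + -1 = -2) = -2 (attained at k = 1)
  C[0][2] = min over k of (A[0][0] + B[0][2] = -2 + 5 = 3, A[0][1] + B[1][2] = -3 + 0 = -3, A[0][2] + B[2][2] = -1 + 0 = -1) = -3 (attained at k = 1)
  C[1][0] = min over k of (A[1][0] + B[0][0] = 7 + -4 = 3, A[1][1] + B[1][0] = 2 + 7 = 9, A[1][2] + B[2][0] = 9 + 5 = 14) = 3 (attained at k = 0)
  C[1][1] = min over k of (A[1][0] + B[0][1] = 7 + 6 = 13, A[1][1] + B[1][1] = 2 + 1 = 3, A[1][2] + B[2][1] = 9 + -1 = 8) = 3 (attained at k = 1)
  C[1][2] = min over k of (A[1][0] + B[0][2] = 7 + 5 = 12, A[1][1] + B[1][2] = 2 + 0 = 2, A[1][2] + B[2][2] = 9 + 0 = 9) = 2 (attained at k = 1)
  C[2][0] = min over k of (A[2][0] + B[0][0] = 1 + -4 = -3, A[2][1] + B[1][0] = 2 + 7 = 9, A[2][2] + B[2][0] = -5 + 5 = 0) = -3 (attained at k = 0)
  C[2][1] = min over k of (A[2][0] + B[0][1] = 1 + 6 = 7, A[2][1] + B[1][1] = 2 + 1 = 3, A[2][2] + B[2][1] = -5 + -1 = -6) = -6 (attained at k = 2)
  C[2][2] = min over k of (A[2][0] + B[0][2] = 1 + 5 = 6, A[2][1] + B[1][2] = 2 + 0 = 2, A[2][2] + B[2][2] = -5 + 0 = -5) = -5 (attained at k = 2)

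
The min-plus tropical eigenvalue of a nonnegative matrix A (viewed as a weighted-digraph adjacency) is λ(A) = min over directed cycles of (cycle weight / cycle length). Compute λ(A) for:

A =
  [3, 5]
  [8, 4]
λ(A) = 3

Enumerate directed cycles and compute their means (weight / length). Sample:
  cycle 0 → 0: weight = 3, length = 1, mean = 3/1 ≈ 3.000
  cycle 1 → 1: weight = 4, length = 1, mean = 4/1 ≈ 4.000
  cycle 0 → 1 → 0: weight = 13, length = 2, mean = 13/2 ≈ 6.500
  cycle 1 → 0 → 1: weight = 13, length = 2, mean = 13/2 ≈ 6.500
Minimum mean = 3.000, attained e.g. along the cycle 0 → 0 with weight 3 and length 1. So λ(A) = 3/1 = 3.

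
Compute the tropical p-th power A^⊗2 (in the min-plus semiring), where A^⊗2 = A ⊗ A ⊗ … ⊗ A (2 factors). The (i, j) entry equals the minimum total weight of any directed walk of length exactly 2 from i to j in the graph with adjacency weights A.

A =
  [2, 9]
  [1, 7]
A^⊗2 =
  [4, 11]
  [3, 10]

Each entry (A^⊗2)_ij equals the minimum over all length-2 walks i = v_0 → v_1 → … → v_2 = j of Σ_t A[v_t][v_{t+1}]. For example, for (i, j) = (0, 1) we minimise over 2 possible intermediate vertex sequences; the minimum is 11, attained along the walk 0 → 0 → 1.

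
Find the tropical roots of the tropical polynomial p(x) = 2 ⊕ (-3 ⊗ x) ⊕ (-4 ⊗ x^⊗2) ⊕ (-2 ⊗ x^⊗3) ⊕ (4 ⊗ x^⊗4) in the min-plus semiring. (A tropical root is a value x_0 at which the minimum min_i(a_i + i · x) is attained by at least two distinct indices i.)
Roots: {-6, -2, 1, 5}

Each tropical root is a break point of the lower envelope of the lines y = a_i + i · x (there are 5 lines, with slopes 0, 1, ..., 4). Only the lines that attain the minimum somewhere contribute to roots; other lines are dominated. Here the surviving (envelope) indices are i = 4, i = 3, i = 2, i = 1, i = 0.
Intersections between consecutive envelope lines give the roots: for adjacent envelope indices i < j the intersection is x = (a_i − a_j) / (j − i). Reading off the sorted break points: {-6, -2, 1, 5}.
Verification: at each break x_0, at least two indices attain the minimum of min_i(a_i + i · x_0).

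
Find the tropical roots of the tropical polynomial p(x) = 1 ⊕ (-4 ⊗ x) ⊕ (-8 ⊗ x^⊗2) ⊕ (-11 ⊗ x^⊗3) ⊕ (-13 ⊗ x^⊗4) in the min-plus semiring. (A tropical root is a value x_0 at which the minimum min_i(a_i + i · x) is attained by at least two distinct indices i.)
Roots: {2, 3, 4, 5}

Each tropical root is a break point of the lower envelope of the lines y = a_i + i · x (there are 5 lines, with slopes 0, 1, ..., 4). Only the lines that attain the minimum somewhere contribute to roots; other lines are dominated. Here the surviving (envelope) indices are i = 4, i = 3, i = 2, i = 1, i = 0.
Intersections between consecutive envelope lines give the roots: for adjacent envelope indices i < j the intersection is x = (a_i − a_j) / (j − i). Reading off the sorted break points: {2, 3, 4, 5}.
Verification: at each break x_0, at least two indices attain the minimum of min_i(a_i + i · x_0).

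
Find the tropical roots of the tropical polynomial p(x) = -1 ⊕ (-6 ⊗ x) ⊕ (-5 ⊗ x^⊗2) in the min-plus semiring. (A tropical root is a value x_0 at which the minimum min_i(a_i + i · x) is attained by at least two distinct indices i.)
Roots: {-1, 5}

Each tropical root is a break point of the lower envelope of the lines y = a_i + i · x (there are 3 lines, with slopes 0, 1, ..., 2). Only the lines that attain the minimum somewhere contribute to roots; other lines are dominated. Here the surviving (envelope) indices are i = 2, i = 1, i = 0.
Intersections between consecutive envelope lines give the roots: for adjacent envelope indices i < j the intersection is x = (a_i − a_j) / (j − i). Reading off the sorted break points: {-1, 5}.
Verification: at each break x_0, at least two indices attain the minimum of min_i(a_i + i · x_0).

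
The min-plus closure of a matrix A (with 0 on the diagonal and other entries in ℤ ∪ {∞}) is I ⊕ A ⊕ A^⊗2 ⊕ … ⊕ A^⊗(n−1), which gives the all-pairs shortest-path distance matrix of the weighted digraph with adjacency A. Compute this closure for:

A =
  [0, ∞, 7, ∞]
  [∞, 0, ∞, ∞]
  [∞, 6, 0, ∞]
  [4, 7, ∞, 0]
Closure =
  [0, 13, 7, ∞]
  [∞, 0, ∞, ∞]
  [∞, 6, 0, ∞]
  [4, 7, 11, 0]

This is the Floyd-Warshall all-pairs shortest-path computation. For each intermediate vertex k = 0, 1, …, 3, update dist[i][j] ← min(dist[i][j], dist[i][k] + dist[k][j]). The final matrix gives, for each (i, j), the minimum total weight of any directed path from i to j (possibly empty when i = j).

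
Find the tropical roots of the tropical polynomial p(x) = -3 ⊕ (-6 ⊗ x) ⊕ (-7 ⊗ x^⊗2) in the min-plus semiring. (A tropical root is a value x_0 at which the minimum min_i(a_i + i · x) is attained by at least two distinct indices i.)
Roots: {1, 3}

Each tropical root is a break point of the lower envelope of the lines y = a_i + i · x (there are 3 lines, with slopes 0, 1, ..., 2). Only the lines that attain the minimum somewhere contribute to roots; other lines are dominated. Here the surviving (envelope) indices are i = 2, i = 1, i = 0.
Intersections between consecutive envelope lines give the roots: for adjacent envelope indices i < j the intersection is x = (a_i − a_j) / (j − i). Reading off the sorted break points: {1, 3}.
Verification: at each break x_0, at least two indices attain the minimum of min_i(a_i + i · x_0).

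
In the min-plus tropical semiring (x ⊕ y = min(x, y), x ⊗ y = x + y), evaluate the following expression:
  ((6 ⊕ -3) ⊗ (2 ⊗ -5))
((6 ⊕ -3) ⊗ (2 ⊗ -5)) = -6

Expand innermost to outermost. Recall ⊕ takes the minimum of its arguments and ⊗ takes their sum. Working out the expression ((6 ⊕ -3) ⊗ (2 ⊗ -5)) gives -6.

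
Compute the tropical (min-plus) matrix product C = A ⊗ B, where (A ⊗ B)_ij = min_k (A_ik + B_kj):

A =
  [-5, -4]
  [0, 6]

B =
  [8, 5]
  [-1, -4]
A ⊗ B =
  [-5, -8]
  [5, 2]

Apply the min-plus product entry-by-entry:
  C[0][0] = min over k of (A[0][0] + B[0][0] = -5 + 8 = 3, A[0][1] + B[1][0] = -4 + -1 = -5) = -5 (attained at k = 1)
  C[0][1] = min over k of (A[0][0] + B[0][1] = -5 + 5 = 0, A[0][1] + B[1][1] = -4 + -4 = -8) = -8 (attained at k = 1)
  C[1][0] = min over k of (A[1][0] + B[0][0] = 0 + 8 = 8, A[1][1] + B[1][0] = 6 + -1 = 5) = 5 (attained at k = 1)
  C[1][1] = min over k of (A[1][0] + B[0][1] = 0 + 5 = 5, A[1][1] + B[1][1] = 6 + -4 = 2) = 2 (attained at k = 1)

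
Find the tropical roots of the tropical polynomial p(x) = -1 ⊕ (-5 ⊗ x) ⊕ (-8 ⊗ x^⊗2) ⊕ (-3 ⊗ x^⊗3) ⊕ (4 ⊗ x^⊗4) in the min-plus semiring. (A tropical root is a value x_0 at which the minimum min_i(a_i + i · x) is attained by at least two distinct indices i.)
Roots: {-7, -5, 3, 4}

Each tropical root is a break point of the lower envelope of the lines y = a_i + i · x (there are 5 lines, with slopes 0, 1, ..., 4). Only the lines that attain the minimum somewhere contribute to roots; other lines are dominated. Here the surviving (envelope) indices are i = 4, i = 3, i = 2, i = 1, i = 0.
Intersections between consecutive envelope lines give the roots: for adjacent envelope indices i < j the intersection is x = (a_i − a_j) / (j − i). Reading off the sorted break points: {-7, -5, 3, 4}.
Verification: at each break x_0, at least two indices attain the minimum of min_i(a_i + i · x_0).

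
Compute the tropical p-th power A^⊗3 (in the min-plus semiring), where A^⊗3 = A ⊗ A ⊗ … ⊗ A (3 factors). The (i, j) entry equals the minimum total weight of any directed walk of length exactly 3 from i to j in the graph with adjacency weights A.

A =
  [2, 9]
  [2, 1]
A^⊗3 =
  [6, 11]
  [4, 3]

Each entry (A^⊗3)_ij equals the minimum over all length-3 walks i = v_0 → v_1 → … → v_3 = j of Σ_t A[v_t][v_{t+1}]. For example, for (i, j) = (0, 1) we minimise over 4 possible intermediate vertex sequences; the minimum is 11, attained along the walk 0 → 1 → 1 → 1.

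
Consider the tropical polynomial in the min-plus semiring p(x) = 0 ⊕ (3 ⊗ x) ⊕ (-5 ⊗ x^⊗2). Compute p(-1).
p(-1) = -7

A tropical monomial a ⊗ x^⊗i evaluates to a + i · x. Evaluating each term at x = -1:
  Term 0 contributes 0 + 0 · -1 = 0
  Term 1 contributes 3 + 1 · -1 = 2
  Term 2 contributes -5 + 2 · -1 = -7
p(-1) = ⊕ of these = min[0, 2, -7] = -7.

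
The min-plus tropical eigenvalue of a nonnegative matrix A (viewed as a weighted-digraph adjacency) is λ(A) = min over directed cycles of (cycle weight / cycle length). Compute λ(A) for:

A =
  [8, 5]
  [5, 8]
λ(A) = 5

Enumerate directed cycles and compute their means (weight / length). Sample:
  cycle 0 → 0: weight = 8, length = 1, mean = 8/1 ≈ 8.000
  cycle 1 → 1: weight = 8, length = 1, mean = 8/1 ≈ 8.000
  cycle 0 → 1 → 0: weight = 10, length = 2, mean = 10/2 ≈ 5.000
  cycle 1 → 0 → 1: weight = 10, length = 2, mean = 10/2 ≈ 5.000
Minimum mean = 5.000, attained e.g. along the cycle 0 → 1 → 0 with weight 10 and length 2. So λ(A) = 10/2 = 5.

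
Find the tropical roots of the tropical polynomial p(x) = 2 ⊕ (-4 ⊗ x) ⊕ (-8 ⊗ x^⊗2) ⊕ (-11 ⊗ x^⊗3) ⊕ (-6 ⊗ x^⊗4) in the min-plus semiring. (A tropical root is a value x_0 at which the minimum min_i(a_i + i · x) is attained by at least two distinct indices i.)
Roots: {-5, 3, 4, 6}

Each tropical root is a break point of the lower envelope of the lines y = a_i + i · x (there are 5 lines, with slopes 0, 1, ..., 4). Only the lines that attain the minimum somewhere contribute to roots; other lines are dominated. Here the surviving (envelope) indices are i = 4, i = 3, i = 2, i = 1, i = 0.
Intersections between consecutive envelope lines give the roots: for adjacent envelope indices i < j the intersection is x = (a_i − a_j) / (j − i). Reading off the sorted break points: {-5, 3, 4, 6}.
Verification: at each break x_0, at least two indices attain the minimum of min_i(a_i + i · x_0).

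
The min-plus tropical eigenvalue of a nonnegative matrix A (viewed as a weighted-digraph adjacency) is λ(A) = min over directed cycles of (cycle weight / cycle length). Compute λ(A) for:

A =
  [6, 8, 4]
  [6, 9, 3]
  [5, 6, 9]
λ(A) = 9/2

Enumerate directed cycles and compute their means (weight / length). Sample:
  cycle 0 → 0: weight = 6, length = 1, mean = 6/1 ≈ 6.000
  cycle 1 → 1: weight = 9, length = 1, mean = 9/1 ≈ 9.000
  cycle 2 → 2: weight = 9, length = 1, mean = 9/1 ≈ 9.000
  cycle 0 → 1 → 0: weight = 14, length = 2, mean = 14/2 ≈ 7.000
  cycle 0 → 2 → 0: weight = 9, length = 2, mean = 9/2 ≈ 4.500
  cycle 1 → 0 → 1: weight = 14, length = 2, mean = 14/2 ≈ 7.000
Minimum mean = 4.500, attained e.g. along the cycle 0 → 2 → 0 with weight 9 and length 2. So λ(A) = 9/2 = 9/2.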